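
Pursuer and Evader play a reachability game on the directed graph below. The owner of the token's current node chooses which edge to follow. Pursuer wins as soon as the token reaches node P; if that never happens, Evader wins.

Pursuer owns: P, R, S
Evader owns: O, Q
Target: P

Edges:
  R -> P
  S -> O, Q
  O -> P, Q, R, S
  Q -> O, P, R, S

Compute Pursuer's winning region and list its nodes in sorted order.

A0 = {P}
A1: add {R} — R (Pursuer) has R→P.
A2 = A1; e.g. O (Evader) can still go to Q. Fixed point.
Pursuer's winning region = {P, R}.

P, R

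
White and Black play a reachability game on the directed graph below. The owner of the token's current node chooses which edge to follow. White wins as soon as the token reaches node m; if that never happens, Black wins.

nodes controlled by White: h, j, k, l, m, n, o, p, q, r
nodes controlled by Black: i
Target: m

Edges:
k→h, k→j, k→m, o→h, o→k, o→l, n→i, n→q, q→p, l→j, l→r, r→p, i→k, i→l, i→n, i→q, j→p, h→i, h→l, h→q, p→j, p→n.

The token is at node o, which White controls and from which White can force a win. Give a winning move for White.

k

A0 = {m}
A1: add {k} — k (White) has k→m.
A2: add {o} — o (White) has o→k.
A3 = A2; e.g. h (White) has no edge into A2. Fixed point.
From o, successor k is in the attractor (rank 1); the other successors h, l are not.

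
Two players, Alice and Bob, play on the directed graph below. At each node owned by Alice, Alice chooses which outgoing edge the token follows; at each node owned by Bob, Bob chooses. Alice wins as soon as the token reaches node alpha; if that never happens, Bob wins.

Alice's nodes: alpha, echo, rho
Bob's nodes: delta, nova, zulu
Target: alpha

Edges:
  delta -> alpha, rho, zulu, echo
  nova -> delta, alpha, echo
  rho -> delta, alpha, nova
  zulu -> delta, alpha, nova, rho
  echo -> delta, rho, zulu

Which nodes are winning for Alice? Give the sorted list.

alpha, echo, rho

A0 = {alpha}
A1: add {rho} — rho (Alice) has rho→alpha.
A2: add {echo} — echo (Alice) has echo→rho.
A3 = A2; e.g. delta (Bob) can still go to zulu. Fixed point.
Alice's winning region = {alpha, echo, rho}.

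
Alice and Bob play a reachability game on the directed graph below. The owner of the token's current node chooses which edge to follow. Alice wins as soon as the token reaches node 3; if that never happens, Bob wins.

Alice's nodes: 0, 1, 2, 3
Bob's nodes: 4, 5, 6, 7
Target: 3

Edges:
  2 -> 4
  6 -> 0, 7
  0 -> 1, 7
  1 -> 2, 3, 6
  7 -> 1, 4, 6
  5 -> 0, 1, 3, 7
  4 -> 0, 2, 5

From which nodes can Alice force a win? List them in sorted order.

0, 1, 3

A0 = {3}
A1: add {1} — 1 (Alice) has 1→3.
A2: add {0} — 0 (Alice) has 0→1.
A3 = A2; e.g. 2 (Alice) has no edge into A2. Fixed point.
Alice's winning region = {0, 1, 3}.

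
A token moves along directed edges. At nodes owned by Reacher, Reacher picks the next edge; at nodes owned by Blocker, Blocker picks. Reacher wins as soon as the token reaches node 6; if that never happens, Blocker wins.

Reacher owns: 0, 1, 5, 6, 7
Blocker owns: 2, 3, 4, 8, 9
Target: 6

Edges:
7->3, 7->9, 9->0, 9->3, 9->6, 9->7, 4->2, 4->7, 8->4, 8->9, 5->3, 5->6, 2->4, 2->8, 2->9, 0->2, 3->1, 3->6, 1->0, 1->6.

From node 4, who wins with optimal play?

Blocker

A0 = {6}
A1: add {1, 5} — 1 (Reacher) has 1→6; 5 (Reacher) has 5→6.
A2: add {3} — 3 (Blocker): all of {1, 6} already in.
A3: add {7} — 7 (Reacher) has 7→3.
A4 = A3; e.g. 0 (Reacher) has no edge into A3. Fixed point.
4 never enters the attractor, so Blocker can avoid the target forever.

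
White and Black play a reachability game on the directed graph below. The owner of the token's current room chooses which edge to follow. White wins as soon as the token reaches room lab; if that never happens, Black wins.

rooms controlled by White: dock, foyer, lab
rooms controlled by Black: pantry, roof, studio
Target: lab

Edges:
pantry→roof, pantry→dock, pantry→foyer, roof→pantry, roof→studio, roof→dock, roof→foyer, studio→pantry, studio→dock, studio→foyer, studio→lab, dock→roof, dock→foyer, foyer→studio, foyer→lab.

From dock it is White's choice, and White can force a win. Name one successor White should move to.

A0 = {lab}
A1: add {foyer} — foyer (White) has foyer→lab.
A2: add {dock} — dock (White) has dock→foyer.
A3 = A2; e.g. pantry (Black) can still go to roof. Fixed point.
From dock, successor foyer is in the attractor (rank 1); the other successor roof is not.

foyer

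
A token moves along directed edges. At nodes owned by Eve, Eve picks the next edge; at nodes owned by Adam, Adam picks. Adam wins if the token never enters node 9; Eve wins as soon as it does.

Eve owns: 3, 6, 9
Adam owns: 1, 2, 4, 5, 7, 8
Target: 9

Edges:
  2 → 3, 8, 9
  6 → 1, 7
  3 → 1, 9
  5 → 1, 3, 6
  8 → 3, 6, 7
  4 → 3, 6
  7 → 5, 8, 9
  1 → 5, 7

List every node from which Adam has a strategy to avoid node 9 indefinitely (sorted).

1, 2, 4, 5, 6, 7, 8

A0 = {9}
A1: add {3} — 3 (Eve) has 3→9.
A2 = A1; e.g. 1 (Adam) can still go to 5. Fixed point.
Eve's attractor = {3, 9}; Adam avoids the target exactly from the complement.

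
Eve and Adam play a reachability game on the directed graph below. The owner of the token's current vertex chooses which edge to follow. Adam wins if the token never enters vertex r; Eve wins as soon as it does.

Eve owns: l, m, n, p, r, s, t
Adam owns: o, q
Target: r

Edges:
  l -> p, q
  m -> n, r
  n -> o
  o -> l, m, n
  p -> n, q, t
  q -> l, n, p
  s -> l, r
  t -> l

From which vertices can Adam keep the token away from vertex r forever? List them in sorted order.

A0 = {r}
A1: add {m, s} — m (Eve) has m→r; s (Eve) has s→r.
A2 = A1; e.g. l (Eve) has no edge into A1. Fixed point.
Eve's attractor = {m, r, s}; Adam avoids the target exactly from the complement.

l, n, o, p, q, t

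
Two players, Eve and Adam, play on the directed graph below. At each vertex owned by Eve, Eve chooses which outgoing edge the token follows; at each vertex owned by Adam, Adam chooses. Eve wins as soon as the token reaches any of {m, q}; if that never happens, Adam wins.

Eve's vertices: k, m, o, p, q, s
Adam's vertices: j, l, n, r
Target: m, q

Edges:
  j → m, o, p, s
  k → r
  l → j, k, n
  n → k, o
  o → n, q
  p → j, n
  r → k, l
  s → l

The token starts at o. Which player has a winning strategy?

A0 = {m, q}
A1: add {o} — o (Eve) has o→q.
A2 = A1; e.g. j (Adam) can still go to p. Fixed point.
o ∈ A1, so Eve can force the target.

Eve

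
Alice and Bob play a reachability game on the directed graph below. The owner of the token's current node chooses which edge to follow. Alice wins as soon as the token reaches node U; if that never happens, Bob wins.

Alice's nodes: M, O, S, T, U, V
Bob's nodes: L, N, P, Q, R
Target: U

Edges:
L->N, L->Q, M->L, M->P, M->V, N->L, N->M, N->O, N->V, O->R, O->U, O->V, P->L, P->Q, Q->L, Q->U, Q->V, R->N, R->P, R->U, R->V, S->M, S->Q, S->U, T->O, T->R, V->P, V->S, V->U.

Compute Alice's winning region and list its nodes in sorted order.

M, O, S, T, U, V

A0 = {U}
A1: add {O, S, V} — O (Alice) has O→U; S (Alice) has S→U; V (Alice) has V→U.
A2: add {M, T} — M (Alice) has M→V; T (Alice) has T→O.
A3 = A2; e.g. L (Bob) can still go to N. Fixed point.
Alice's winning region = {M, O, S, T, U, V}.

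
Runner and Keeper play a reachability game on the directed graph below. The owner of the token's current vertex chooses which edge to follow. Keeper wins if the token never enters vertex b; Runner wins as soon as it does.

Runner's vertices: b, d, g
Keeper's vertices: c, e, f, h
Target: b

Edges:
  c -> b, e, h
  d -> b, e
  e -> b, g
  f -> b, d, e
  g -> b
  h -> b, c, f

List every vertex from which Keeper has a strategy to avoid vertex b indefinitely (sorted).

c, h

A0 = {b}
A1: add {d, g} — d (Runner) has d→b; g (Runner) has g→b.
A2: add {e} — e (Keeper): all of {b, g} already in.
A3: add {f} — f (Keeper): all of {b, d, e} already in.
A4 = A3; e.g. c (Keeper) can still go to h. Fixed point.
Runner's attractor = {b, d, e, f, g}; Keeper avoids the target exactly from the complement.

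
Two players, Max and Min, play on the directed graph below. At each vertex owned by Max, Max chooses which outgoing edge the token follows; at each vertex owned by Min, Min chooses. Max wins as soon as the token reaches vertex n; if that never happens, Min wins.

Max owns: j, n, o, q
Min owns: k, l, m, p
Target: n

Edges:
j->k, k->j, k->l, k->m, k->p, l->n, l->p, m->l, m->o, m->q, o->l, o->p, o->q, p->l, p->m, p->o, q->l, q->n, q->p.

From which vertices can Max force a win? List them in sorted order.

A0 = {n}
A1: add {q} — q (Max) has q→n.
A2: add {o} — o (Max) has o→q.
A3 = A2; e.g. j (Max) has no edge into A2. Fixed point.
Max's winning region = {n, o, q}.

n, o, q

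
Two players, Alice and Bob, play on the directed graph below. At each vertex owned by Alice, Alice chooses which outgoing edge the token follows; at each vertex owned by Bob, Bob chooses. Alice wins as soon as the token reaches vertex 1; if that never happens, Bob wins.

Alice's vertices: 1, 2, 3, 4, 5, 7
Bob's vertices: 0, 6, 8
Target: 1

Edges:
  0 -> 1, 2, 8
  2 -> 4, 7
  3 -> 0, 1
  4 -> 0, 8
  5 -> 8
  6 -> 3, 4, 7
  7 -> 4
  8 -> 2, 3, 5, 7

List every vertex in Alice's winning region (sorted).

A0 = {1}
A1: add {3} — 3 (Alice) has 3→1.
A2 = A1; e.g. 0 (Bob) can still go to 2. Fixed point.
Alice's winning region = {1, 3}.

1, 3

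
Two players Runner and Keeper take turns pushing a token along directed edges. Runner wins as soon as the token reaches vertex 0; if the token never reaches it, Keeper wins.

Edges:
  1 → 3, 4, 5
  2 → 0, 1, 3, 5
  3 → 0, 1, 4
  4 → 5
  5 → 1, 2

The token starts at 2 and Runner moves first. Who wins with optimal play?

Track states (vertex, player-to-move).
A0 = {(0,Runner), (0,Keeper)}
A1: add {(2,Runner), (3,Runner)}.
(2,Runner) ∈ A1 ⇒ Runner forces the target.

Runner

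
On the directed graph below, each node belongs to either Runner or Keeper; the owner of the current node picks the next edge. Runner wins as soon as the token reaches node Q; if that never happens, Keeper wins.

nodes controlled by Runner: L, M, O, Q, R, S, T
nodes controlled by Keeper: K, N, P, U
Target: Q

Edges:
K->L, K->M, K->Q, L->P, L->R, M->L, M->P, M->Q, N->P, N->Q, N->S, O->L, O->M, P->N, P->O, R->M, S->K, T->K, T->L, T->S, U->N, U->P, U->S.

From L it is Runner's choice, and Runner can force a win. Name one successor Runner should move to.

A0 = {Q}
A1: add {M} — M (Runner) has M→Q.
A2: add {O, R} — O (Runner) has O→M; R (Runner) has R→M.
A3: add {L} — L (Runner) has L→R.
A4: add {K, T} — K (Keeper): all of {L, M, Q} already in; T (Runner) has T→L.
A5: add {S} — S (Runner) has S→K.
A6 = A5; e.g. N (Keeper) can still go to P. Fixed point.
From L, successor R is in the attractor (rank 2); the other successor P is not.

R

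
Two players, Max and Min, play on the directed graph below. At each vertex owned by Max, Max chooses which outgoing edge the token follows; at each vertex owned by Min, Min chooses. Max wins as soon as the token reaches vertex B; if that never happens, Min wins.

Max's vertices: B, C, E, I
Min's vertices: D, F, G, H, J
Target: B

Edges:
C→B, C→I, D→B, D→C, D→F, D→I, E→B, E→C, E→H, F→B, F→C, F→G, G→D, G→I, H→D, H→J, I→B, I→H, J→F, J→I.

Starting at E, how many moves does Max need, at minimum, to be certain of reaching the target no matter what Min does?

1

A0 = {B}
A1: add {C, E, I} — C (Max) has C→B; E (Max) has E→B; I (Max) has I→B.
A2 = A1; e.g. D (Min) can still go to F. Fixed point.
E enters the attractor at level 1, so Max can force the target in 1 move from there.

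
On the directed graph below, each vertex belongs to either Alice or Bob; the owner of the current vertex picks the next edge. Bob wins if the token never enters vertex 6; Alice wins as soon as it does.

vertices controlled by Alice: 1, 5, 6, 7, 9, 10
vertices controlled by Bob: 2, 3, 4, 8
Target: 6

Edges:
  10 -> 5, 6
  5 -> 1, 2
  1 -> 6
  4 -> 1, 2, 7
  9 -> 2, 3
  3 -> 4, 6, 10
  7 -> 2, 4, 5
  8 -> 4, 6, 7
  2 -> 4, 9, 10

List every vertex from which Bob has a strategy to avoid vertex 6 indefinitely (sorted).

A0 = {6}
A1: add {1, 10} — 1 (Alice) has 1→6; 10 (Alice) has 10→6.
A2: add {5} — 5 (Alice) has 5→1.
A3: add {7} — 7 (Alice) has 7→5.
A4 = A3; e.g. 2 (Bob) can still go to 4. Fixed point.
Alice's attractor = {1, 5, 6, 7, 10}; Bob avoids the target exactly from the complement.

2, 3, 4, 8, 9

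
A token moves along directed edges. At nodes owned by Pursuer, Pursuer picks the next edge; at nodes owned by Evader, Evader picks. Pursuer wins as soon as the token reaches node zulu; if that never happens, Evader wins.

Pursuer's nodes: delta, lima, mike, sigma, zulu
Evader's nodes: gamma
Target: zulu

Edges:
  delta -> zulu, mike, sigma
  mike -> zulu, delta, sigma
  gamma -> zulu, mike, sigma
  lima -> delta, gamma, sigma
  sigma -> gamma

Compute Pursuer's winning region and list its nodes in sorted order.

delta, lima, mike, zulu

A0 = {zulu}
A1: add {delta, mike} — delta (Pursuer) has delta→zulu; mike (Pursuer) has mike→zulu.
A2: add {lima} — lima (Pursuer) has lima→delta.
A3 = A2; e.g. gamma (Evader) can still go to sigma. Fixed point.
Pursuer's winning region = {delta, lima, mike, zulu}.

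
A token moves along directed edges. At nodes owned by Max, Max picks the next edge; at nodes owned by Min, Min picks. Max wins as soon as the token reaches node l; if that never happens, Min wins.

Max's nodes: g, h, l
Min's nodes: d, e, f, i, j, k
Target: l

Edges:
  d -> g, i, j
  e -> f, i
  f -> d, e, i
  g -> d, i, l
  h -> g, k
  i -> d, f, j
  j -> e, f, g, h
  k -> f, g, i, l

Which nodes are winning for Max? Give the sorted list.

A0 = {l}
A1: add {g} — g (Max) has g→l.
A2: add {h} — h (Max) has h→g.
A3 = A2; e.g. d (Min) can still go to i. Fixed point.
Max's winning region = {g, h, l}.

g, h, l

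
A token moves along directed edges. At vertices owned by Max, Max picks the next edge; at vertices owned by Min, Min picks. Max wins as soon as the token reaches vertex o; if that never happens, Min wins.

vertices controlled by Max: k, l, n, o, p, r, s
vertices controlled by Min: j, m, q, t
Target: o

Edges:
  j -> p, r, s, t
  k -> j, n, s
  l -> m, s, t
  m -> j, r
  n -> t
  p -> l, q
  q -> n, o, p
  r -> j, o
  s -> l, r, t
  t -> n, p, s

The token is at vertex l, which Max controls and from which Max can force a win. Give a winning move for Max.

A0 = {o}
A1: add {r} — r (Max) has r→o.
A2: add {s} — s (Max) has s→r.
A3: add {k, l} — k (Max) has k→s; l (Max) has l→s.
A4: add {p} — p (Max) has p→l.
A5 = A4; e.g. j (Min) can still go to t. Fixed point.
From l, successor s is in the attractor (rank 2); the other successors m, t are not.

s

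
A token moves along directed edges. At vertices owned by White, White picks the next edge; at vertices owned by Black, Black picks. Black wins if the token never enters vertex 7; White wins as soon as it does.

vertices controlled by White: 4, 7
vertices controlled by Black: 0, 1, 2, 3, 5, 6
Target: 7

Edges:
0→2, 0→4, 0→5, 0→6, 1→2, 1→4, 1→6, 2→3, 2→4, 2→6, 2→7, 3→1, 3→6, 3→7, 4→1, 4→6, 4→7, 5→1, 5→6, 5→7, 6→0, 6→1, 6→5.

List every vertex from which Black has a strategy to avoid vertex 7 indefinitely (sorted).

0, 1, 2, 3, 5, 6

A0 = {7}
A1: add {4} — 4 (White) has 4→7.
A2 = A1; e.g. 0 (Black) can still go to 2. Fixed point.
White's attractor = {4, 7}; Black avoids the target exactly from the complement.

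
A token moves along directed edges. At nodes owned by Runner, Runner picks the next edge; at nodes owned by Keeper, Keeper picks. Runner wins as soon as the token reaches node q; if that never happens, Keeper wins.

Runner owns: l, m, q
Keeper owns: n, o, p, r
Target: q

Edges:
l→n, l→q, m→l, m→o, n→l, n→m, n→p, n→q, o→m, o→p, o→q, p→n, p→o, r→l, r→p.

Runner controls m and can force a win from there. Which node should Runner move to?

A0 = {q}
A1: add {l} — l (Runner) has l→q.
A2: add {m} — m (Runner) has m→l.
A3 = A2; e.g. n (Keeper) can still go to p. Fixed point.
From m, successor l is in the attractor (rank 1); the other successor o is not.

l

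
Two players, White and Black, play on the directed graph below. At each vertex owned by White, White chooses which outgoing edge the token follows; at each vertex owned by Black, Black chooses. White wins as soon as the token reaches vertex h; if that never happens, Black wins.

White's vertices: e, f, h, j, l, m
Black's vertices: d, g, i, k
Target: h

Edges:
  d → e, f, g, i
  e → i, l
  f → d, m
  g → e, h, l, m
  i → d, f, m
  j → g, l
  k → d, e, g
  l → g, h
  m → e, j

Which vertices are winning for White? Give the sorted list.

e, f, g, h, j, l, m

A0 = {h}
A1: add {l} — l (White) has l→h.
A2: add {e, j} — e (White) has e→l; j (White) has j→l.
A3: add {m} — m (White) has m→e.
A4: add {f, g} — f (White) has f→m; g (Black): all of {e, h, l, m} already in.
A5 = A4; e.g. d (Black) can still go to i. Fixed point.
White's winning region = {e, f, g, h, j, l, m}.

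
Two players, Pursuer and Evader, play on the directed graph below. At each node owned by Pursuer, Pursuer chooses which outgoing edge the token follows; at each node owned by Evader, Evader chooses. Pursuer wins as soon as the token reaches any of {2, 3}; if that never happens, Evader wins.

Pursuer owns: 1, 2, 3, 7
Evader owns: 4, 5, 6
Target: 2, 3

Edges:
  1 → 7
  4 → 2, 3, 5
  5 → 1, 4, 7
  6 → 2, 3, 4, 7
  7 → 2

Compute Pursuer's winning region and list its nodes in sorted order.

A0 = {2, 3}
A1: add {7} — 7 (Pursuer) has 7→2.
A2: add {1} — 1 (Pursuer) has 1→7.
A3 = A2; e.g. 4 (Evader) can still go to 5. Fixed point.
Pursuer's winning region = {1, 2, 3, 7}.

1, 2, 3, 7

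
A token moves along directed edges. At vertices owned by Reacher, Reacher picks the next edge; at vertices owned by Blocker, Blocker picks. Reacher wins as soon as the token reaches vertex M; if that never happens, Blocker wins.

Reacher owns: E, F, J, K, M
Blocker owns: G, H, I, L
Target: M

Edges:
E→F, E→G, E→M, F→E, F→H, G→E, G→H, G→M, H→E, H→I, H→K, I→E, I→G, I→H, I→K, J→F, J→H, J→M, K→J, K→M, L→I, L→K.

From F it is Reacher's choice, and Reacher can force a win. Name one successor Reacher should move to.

A0 = {M}
A1: add {E, J, K} — E (Reacher) has E→M; J (Reacher) has J→M; K (Reacher) has K→M.
A2: add {F} — F (Reacher) has F→E.
A3 = A2; e.g. G (Blocker) can still go to H. Fixed point.
From F, successor E is in the attractor (rank 1); the other successor H is not.

E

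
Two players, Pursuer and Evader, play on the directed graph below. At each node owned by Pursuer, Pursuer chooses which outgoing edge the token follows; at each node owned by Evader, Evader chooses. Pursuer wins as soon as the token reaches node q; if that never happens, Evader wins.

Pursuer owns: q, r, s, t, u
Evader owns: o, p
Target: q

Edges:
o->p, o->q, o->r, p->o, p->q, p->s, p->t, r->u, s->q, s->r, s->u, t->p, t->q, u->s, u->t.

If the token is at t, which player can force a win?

A0 = {q}
A1: add {s, t} — s (Pursuer) has s→q; t (Pursuer) has t→q.
t ∈ A1, so Pursuer can force the target.

Pursuer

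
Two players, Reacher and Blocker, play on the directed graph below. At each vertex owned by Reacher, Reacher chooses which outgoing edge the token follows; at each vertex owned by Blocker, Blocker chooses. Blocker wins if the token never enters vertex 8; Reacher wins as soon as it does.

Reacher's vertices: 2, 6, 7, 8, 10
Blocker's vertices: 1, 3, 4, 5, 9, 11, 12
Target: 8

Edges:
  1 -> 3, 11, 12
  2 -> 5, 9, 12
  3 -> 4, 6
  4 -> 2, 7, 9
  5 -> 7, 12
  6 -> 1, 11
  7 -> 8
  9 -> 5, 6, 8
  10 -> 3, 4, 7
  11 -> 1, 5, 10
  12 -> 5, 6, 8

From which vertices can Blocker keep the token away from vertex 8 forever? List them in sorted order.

A0 = {8}
A1: add {7} — 7 (Reacher) has 7→8.
A2: add {10} — 10 (Reacher) has 10→7.
A3 = A2; e.g. 1 (Blocker) can still go to 3. Fixed point.
Reacher's attractor = {7, 8, 10}; Blocker avoids the target exactly from the complement.

1, 2, 3, 4, 5, 6, 9, 11, 12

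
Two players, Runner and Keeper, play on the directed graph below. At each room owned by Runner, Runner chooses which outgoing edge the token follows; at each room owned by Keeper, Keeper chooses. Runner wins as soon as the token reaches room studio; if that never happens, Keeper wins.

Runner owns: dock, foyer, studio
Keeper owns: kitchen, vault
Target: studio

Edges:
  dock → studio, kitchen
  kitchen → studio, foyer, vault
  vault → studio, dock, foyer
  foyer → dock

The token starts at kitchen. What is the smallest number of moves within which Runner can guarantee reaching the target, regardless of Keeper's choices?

4

A0 = {studio}
A1: add {dock} — dock (Runner) has dock→studio.
A2: add {foyer} — foyer (Runner) has foyer→dock.
A3: add {vault} — vault (Keeper): all of {studio, dock, foyer} already in.
A4: add {kitchen} — kitchen (Keeper): all of {studio, foyer, vault} already in.
A4 = all vertices. Fixed point.
kitchen enters the attractor at level 4, so Runner can force the target in 4 moves from there.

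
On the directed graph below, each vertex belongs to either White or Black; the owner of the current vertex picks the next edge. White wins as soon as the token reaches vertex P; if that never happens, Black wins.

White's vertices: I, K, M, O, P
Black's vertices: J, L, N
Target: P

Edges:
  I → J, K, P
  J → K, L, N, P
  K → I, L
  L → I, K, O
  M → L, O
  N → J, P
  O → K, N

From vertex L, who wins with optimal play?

A0 = {P}
A1: add {I} — I (White) has I→P.
A2: add {K} — K (White) has K→I.
A3: add {O} — O (White) has O→K.
A4: add {L, M} — L (Black): all of {I, K, O} already in; M (White) has M→O.
A5 = A4; e.g. J (Black) can still go to N. Fixed point.
L ∈ A4, so White can force the target.

White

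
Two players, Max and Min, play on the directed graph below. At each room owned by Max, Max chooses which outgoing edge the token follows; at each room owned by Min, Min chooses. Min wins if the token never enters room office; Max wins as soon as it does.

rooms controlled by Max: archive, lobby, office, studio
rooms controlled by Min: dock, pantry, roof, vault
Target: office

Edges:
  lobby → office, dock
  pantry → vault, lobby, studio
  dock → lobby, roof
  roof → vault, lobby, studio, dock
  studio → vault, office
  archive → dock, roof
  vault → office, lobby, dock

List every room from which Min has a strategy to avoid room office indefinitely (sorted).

archive, dock, pantry, roof, vault

A0 = {office}
A1: add {lobby, studio} — lobby (Max) has lobby→office; studio (Max) has studio→office.
A2 = A1; e.g. vault (Min) can still go to dock. Fixed point.
Max's attractor = {lobby, office, studio}; Min avoids the target exactly from the complement.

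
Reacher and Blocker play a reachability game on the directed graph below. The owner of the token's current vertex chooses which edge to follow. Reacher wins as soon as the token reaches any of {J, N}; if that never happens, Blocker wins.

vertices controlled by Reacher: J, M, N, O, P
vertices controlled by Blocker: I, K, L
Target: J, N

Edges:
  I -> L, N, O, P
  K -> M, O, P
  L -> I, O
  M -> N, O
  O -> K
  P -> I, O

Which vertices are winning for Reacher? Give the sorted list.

J, M, N

A0 = {J, N}
A1: add {M} — M (Reacher) has M→N.
A2 = A1; e.g. I (Blocker) can still go to L. Fixed point.
Reacher's winning region = {J, M, N}.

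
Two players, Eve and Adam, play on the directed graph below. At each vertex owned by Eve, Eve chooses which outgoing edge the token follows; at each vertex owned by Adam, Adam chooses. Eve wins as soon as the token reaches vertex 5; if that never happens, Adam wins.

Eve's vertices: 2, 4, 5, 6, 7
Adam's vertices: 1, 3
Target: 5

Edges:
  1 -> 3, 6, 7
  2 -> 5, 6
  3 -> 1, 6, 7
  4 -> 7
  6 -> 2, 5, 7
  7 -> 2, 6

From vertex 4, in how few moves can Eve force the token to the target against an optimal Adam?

3

A0 = {5}
A1: add {2, 6} — 2 (Eve) has 2→5; 6 (Eve) has 6→5.
A2: add {7} — 7 (Eve) has 7→2.
A3: add {4} — 4 (Eve) has 4→7.
A4 = A3; e.g. 1 (Adam) can still go to 3. Fixed point.
4 enters the attractor at level 3, so Eve can force the target in 3 moves from there.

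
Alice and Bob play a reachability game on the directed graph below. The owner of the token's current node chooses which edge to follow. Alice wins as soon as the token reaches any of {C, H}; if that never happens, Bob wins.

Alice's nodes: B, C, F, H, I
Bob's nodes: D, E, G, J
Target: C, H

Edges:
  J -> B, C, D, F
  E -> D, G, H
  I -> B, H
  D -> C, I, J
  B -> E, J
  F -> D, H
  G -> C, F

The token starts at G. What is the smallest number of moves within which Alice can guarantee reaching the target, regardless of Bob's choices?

2

A0 = {C, H}
A1: add {F, I} — F (Alice) has F→H; I (Alice) has I→H.
A2: add {G} — G (Bob): all of {C, F} already in.
A3 = A2; e.g. B (Alice) has no edge into A2. Fixed point.
G enters the attractor at level 2, so Alice can force the target in 2 moves from there.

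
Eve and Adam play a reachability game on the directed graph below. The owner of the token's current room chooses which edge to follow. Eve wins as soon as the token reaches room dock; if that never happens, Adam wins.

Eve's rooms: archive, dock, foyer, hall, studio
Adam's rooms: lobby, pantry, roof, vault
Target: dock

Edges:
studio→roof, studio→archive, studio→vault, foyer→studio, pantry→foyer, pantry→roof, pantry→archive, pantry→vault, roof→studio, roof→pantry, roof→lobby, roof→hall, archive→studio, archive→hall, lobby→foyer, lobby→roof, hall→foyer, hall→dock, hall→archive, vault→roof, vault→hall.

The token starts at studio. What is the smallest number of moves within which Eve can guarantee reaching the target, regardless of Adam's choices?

3

A0 = {dock}
A1: add {hall} — hall (Eve) has hall→dock.
A2: add {archive} — archive (Eve) has archive→hall.
A3: add {studio} — studio (Eve) has studio→archive.
studio enters the attractor at level 3, so Eve can force the target in 3 moves from there.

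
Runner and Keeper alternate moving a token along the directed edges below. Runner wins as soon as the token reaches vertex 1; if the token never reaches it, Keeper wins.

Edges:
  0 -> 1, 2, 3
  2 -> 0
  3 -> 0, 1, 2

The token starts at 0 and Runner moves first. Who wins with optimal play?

Track states (vertex, player-to-move).
A0 = {(1,Runner), (1,Keeper)}
A1: add {(0,Runner), (3,Runner)}.
(0,Runner) ∈ A1 ⇒ Runner forces the target.

Runner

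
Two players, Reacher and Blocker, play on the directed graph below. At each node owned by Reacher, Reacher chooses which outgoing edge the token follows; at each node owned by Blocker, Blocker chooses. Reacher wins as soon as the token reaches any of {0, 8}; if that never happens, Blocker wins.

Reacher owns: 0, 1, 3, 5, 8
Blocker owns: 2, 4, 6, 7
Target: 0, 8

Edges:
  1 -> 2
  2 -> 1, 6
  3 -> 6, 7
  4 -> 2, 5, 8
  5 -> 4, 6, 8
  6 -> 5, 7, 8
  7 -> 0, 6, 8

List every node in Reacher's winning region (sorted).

0, 5, 8

A0 = {0, 8}
A1: add {5} — 5 (Reacher) has 5→8.
A2 = A1; e.g. 1 (Reacher) has no edge into A1. Fixed point.
Reacher's winning region = {0, 5, 8}.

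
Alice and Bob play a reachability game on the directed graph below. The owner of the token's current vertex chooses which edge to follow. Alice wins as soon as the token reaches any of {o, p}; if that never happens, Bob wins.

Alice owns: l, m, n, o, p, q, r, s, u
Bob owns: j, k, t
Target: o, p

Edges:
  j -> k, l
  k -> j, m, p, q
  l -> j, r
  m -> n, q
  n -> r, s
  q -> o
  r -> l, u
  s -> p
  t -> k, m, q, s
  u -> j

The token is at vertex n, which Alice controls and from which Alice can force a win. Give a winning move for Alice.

A0 = {o, p}
A1: add {q, s} — q (Alice) has q→o; s (Alice) has s→p.
A2: add {m, n} — m (Alice) has m→q; n (Alice) has n→s.
A3 = A2; e.g. j (Bob) can still go to k. Fixed point.
From n, successor s is in the attractor (rank 1); the other successor r is not.

s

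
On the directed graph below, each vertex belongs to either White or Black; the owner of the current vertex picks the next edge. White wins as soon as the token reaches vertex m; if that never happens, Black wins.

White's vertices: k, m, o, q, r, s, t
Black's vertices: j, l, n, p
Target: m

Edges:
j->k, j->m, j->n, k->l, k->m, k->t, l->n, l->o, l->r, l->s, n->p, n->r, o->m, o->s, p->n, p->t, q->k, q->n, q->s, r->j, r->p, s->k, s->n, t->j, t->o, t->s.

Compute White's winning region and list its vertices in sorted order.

A0 = {m}
A1: add {k, o} — k (White) has k→m; o (White) has o→m.
A2: add {q, s, t} — q (White) has q→k; s (White) has s→k; t (White) has t→o.
A3 = A2; e.g. j (Black) can still go to n. Fixed point.
White's winning region = {k, m, o, q, s, t}.

k, m, o, q, s, t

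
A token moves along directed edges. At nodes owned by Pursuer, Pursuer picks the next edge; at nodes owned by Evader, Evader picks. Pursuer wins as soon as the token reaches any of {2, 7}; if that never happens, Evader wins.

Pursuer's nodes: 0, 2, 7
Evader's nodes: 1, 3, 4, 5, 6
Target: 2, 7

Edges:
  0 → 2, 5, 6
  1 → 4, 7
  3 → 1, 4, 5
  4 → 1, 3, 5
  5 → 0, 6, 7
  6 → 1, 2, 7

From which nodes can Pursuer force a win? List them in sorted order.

A0 = {2, 7}
A1: add {0} — 0 (Pursuer) has 0→2.
A2 = A1; e.g. 1 (Evader) can still go to 4. Fixed point.
Pursuer's winning region = {0, 2, 7}.

0, 2, 7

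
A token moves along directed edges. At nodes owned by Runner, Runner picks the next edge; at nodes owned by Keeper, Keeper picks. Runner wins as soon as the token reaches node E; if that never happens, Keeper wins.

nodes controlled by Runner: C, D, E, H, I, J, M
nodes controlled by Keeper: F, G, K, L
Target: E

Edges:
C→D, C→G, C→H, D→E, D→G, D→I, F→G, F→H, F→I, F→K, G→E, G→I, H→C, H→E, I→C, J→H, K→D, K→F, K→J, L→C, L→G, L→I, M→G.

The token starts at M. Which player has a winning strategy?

Runner

A0 = {E}
A1: add {D, H} — D (Runner) has D→E; H (Runner) has H→E.
A2: add {C, J} — C (Runner) has C→D; J (Runner) has J→H.
A3: add {I} — I (Runner) has I→C.
A4: add {G} — G (Keeper): all of {E, I} already in.
A5: add {L, M} — L (Keeper): all of {C, G, I} already in; M (Runner) has M→G.
A6 = A5; e.g. F (Keeper) can still go to K. Fixed point.
M ∈ A5, so Runner can force the target.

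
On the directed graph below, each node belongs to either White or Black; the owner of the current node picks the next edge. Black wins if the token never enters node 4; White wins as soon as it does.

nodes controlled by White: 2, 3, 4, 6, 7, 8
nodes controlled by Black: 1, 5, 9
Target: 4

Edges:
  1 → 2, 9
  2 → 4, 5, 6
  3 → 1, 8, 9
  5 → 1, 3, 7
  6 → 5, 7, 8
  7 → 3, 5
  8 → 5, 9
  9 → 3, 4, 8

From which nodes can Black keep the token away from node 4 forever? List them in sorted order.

1, 3, 5, 6, 7, 8, 9

A0 = {4}
A1: add {2} — 2 (White) has 2→4.
A2 = A1; e.g. 1 (Black) can still go to 9. Fixed point.
White's attractor = {2, 4}; Black avoids the target exactly from the complement.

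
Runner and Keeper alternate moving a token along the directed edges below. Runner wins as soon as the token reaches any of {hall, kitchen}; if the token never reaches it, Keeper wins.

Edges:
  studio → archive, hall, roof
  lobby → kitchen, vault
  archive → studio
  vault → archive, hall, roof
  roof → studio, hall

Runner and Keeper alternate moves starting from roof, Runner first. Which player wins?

Track states (vertex, player-to-move).
A0 = {(kitchen,Runner), (kitchen,Keeper), (hall,Runner), (hall,Keeper)}
A1: add {(studio,Runner), (lobby,Runner), (vault,Runner), (roof,Runner)}.
(roof,Runner) ∈ A1 ⇒ Runner forces the target.

Runner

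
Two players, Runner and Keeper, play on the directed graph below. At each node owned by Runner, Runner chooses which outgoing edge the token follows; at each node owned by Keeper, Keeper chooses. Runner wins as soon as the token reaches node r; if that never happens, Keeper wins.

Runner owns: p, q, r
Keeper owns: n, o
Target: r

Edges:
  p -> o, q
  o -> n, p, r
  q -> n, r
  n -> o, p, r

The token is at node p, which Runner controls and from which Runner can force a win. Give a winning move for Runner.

A0 = {r}
A1: add {q} — q (Runner) has q→r.
A2: add {p} — p (Runner) has p→q.
A3 = A2; e.g. n (Keeper) can still go to o. Fixed point.
From p, successor q is in the attractor (rank 1); the other successor o is not.

q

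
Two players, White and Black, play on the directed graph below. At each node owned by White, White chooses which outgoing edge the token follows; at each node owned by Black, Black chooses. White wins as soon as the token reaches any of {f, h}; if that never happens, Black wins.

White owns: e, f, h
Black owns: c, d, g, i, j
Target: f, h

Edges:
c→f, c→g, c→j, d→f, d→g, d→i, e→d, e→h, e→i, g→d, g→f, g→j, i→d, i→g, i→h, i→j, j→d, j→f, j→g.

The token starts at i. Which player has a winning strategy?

A0 = {f, h}
A1: add {e} — e (White) has e→h.
A2 = A1; e.g. c (Black) can still go to g. Fixed point.
i never enters the attractor, so Black can avoid the target forever.

Black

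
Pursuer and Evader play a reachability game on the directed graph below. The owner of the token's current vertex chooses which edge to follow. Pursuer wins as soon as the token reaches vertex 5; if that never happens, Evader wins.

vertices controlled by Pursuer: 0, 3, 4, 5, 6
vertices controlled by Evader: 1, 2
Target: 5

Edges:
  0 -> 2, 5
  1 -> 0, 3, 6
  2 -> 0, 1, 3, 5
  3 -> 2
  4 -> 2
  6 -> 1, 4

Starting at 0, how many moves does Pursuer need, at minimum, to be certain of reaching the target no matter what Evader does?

1

A0 = {5}
A1: add {0} — 0 (Pursuer) has 0→5.
A2 = A1; e.g. 1 (Evader) can still go to 3. Fixed point.
0 enters the attractor at level 1, so Pursuer can force the target in 1 move from there.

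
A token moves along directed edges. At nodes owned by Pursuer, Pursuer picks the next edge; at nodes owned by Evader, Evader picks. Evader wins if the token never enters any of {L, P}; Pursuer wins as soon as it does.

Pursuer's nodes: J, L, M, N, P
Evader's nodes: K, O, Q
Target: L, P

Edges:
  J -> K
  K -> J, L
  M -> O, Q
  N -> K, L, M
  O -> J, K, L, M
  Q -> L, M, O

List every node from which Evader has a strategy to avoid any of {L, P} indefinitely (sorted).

A0 = {L, P}
A1: add {N} — N (Pursuer) has N→L.
A2 = A1; e.g. J (Pursuer) has no edge into A1. Fixed point.
Pursuer's attractor = {L, N, P}; Evader avoids the target exactly from the complement.

J, K, M, O, Q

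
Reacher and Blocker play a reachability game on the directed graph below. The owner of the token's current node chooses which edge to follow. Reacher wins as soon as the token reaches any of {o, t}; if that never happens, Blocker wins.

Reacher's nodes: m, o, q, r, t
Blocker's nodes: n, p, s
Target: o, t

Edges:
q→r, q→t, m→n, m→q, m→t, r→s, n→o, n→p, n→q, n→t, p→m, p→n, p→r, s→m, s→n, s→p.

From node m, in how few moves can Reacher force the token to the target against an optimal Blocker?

A0 = {o, t}
A1: add {m, q} — m (Reacher) has m→t; q (Reacher) has q→t.
A2 = A1; e.g. n (Blocker) can still go to p. Fixed point.
m enters the attractor at level 1, so Reacher can force the target in 1 move from there.

1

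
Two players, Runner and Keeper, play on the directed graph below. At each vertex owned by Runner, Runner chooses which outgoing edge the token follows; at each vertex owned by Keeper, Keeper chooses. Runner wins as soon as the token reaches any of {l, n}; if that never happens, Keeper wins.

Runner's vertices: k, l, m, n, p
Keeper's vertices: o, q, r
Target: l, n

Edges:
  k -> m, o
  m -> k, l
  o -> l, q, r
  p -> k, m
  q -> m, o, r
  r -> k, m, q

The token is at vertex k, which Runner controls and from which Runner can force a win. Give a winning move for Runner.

A0 = {l, n}
A1: add {m} — m (Runner) has m→l.
A2: add {k, p} — k (Runner) has k→m; p (Runner) has p→m.
A3 = A2; e.g. o (Keeper) can still go to q. Fixed point.
From k, successor m is in the attractor (rank 1); the other successor o is not.

m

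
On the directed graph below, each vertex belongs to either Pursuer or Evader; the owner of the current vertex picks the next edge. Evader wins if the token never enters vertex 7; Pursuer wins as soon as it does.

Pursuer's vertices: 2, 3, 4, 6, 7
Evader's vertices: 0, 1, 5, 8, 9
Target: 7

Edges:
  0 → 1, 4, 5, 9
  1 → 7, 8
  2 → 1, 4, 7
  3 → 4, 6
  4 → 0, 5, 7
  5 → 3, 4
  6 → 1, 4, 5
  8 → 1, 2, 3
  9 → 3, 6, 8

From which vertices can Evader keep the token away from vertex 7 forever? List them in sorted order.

A0 = {7}
A1: add {2, 4} — 2 (Pursuer) has 2→7; 4 (Pursuer) has 4→7.
A2: add {3, 6} — 3 (Pursuer) has 3→4; 6 (Pursuer) has 6→4.
A3: add {5} — 5 (Evader): all of {3, 4} already in.
A4 = A3; e.g. 0 (Evader) can still go to 1. Fixed point.
Pursuer's attractor = {2, 3, 4, 5, 6, 7}; Evader avoids the target exactly from the complement.

0, 1, 8, 9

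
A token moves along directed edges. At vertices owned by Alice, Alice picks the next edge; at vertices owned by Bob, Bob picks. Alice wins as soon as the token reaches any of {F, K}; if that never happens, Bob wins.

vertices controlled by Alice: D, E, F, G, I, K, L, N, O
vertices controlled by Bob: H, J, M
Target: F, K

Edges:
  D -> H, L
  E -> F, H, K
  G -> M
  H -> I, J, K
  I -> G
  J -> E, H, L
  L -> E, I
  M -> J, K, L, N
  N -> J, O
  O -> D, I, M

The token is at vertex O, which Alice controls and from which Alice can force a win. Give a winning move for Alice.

D

A0 = {F, K}
A1: add {E} — E (Alice) has E→F.
A2: add {L} — L (Alice) has L→E.
A3: add {D} — D (Alice) has D→L.
A4: add {O} — O (Alice) has O→D.
A5: add {N} — N (Alice) has N→O.
A6 = A5; e.g. G (Alice) has no edge into A5. Fixed point.
From O, successor D is in the attractor (rank 3); the other successors I, M are not.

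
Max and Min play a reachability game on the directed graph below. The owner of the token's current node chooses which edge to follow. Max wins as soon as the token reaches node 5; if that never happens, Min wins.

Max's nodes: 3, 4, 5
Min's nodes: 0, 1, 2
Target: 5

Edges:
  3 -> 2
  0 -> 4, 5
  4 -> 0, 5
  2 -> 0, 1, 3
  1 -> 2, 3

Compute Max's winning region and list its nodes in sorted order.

A0 = {5}
A1: add {4} — 4 (Max) has 4→5.
A2: add {0} — 0 (Min): all of {4, 5} already in.
A3 = A2; e.g. 1 (Min) can still go to 2. Fixed point.
Max's winning region = {0, 4, 5}.

0, 4, 5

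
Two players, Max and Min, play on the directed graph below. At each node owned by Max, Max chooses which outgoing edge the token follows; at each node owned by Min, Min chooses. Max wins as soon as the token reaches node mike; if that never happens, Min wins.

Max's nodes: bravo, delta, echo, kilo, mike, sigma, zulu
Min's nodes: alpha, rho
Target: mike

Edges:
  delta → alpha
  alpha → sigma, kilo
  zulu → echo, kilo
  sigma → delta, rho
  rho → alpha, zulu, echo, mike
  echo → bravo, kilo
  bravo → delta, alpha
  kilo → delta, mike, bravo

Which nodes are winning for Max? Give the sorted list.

echo, kilo, mike, zulu

A0 = {mike}
A1: add {kilo} — kilo (Max) has kilo→mike.
A2: add {echo, zulu} — zulu (Max) has zulu→kilo; echo (Max) has echo→kilo.
A3 = A2; e.g. delta (Max) has no edge into A2. Fixed point.
Max's winning region = {echo, kilo, mike, zulu}.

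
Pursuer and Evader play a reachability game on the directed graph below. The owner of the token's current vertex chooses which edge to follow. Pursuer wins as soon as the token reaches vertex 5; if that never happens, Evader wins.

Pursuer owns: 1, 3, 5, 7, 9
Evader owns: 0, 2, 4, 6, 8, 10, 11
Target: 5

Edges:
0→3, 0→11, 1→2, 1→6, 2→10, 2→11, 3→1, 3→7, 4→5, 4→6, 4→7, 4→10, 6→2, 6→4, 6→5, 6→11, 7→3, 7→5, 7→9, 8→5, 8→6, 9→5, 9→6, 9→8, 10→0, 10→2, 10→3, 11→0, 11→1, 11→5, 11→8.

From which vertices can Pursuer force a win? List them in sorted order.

3, 5, 7, 9

A0 = {5}
A1: add {7, 9} — 7 (Pursuer) has 7→5; 9 (Pursuer) has 9→5.
A2: add {3} — 3 (Pursuer) has 3→7.
A3 = A2; e.g. 0 (Evader) can still go to 11. Fixed point.
Pursuer's winning region = {3, 5, 7, 9}.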